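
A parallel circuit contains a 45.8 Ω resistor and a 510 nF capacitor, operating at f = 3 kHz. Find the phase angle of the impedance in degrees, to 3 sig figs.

-23.8°

ω = 2πf = 18850 rad/s
X_C = 1/(ωC) = 104 Ω
Parallel: admittances add. Y = 1/R + jωC
Y = (0.0218 + j0.00961) S
|Y| = 0.0239 S → |Z| = 1/|Y| = 41.9 Ω, ∠Z = −∠Y = -23.8°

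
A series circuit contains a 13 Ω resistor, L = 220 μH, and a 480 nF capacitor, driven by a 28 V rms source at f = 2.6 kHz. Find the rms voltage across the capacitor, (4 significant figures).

ω = 2πf = 16340 rad/s
X_L = ωL = 3.594 Ω
X_C = 1/(ωC) = 127.5 Ω
Net reactance X = X_L − X_C = -123.9 Ω
Z = 13.00 − j123.9 Ω
|Z| = √(13.00² + 123.9²) = 124.6 Ω
I = V/|Z| = 224.7 mA
V_C = I·|Z_C| = 0.2247 × 127.5 = 28.65 V

28.65 V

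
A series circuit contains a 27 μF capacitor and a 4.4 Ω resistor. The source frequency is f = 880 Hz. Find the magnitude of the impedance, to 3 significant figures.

ω = 2πf = 5529 rad/s
X_C = 1/(ωC) = 6.70 Ω
Z = 4.40 − j6.70 Ω
|Z| = √(4.40² + 6.70²) = 8.01 Ω

8.01 Ω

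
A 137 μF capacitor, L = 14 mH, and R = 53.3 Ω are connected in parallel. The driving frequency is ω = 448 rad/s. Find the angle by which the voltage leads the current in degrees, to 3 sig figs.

X_L = ωL = 6.27 Ω
X_C = 1/(ωC) = 16.3 Ω
Parallel: admittances add. Y = 1/R + 1/(jωL) + jωC
Y = (0.0188 − j0.0981) S
|Y| = 0.0998 S → |Z| = 1/|Y| = 10.0 Ω, ∠Z = −∠Y = 79.2°

79.2°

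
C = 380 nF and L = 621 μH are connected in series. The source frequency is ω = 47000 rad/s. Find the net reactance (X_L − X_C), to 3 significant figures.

-26.8 Ω

X_L = ωL = 29.2 Ω
X_C = 1/(ωC) = 56.0 Ω
X = 29.2 − 56.0 = -26.8 Ω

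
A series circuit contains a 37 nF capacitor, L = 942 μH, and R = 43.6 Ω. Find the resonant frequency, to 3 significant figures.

ω₀ = 1/√(LC) = 1/√(0.000942 × 3.7e-08) = 169400 rad/s
f₀ = ω₀/(2π) = 27.0 kHz

27.0 kHz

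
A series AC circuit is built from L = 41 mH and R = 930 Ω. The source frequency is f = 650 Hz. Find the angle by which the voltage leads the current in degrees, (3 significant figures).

ω = 2πf = 4084 rad/s
X_L = ωL = 167 Ω
Z = 930 + j167 Ω
|Z| = √(930² + 167²) = 945 Ω
∠Z = arctan(167/930) = 10.2°

10.2°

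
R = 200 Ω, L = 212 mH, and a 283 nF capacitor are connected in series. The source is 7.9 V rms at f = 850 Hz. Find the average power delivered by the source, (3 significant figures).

ω = 2πf = 5341 rad/s
X_L = ωL = 1130 Ω
X_C = 1/(ωC) = 662 Ω
Net reactance X = X_L − X_C = 471 Ω
Z = 200 + j471 Ω
|Z| = √(200² + 471²) = 511 Ω
∠Z = arctan(471/200) = 67.0°
I = V/|Z| = 15.4 mA
P = VI cos φ = 7.9 × 0.0154 × cos(67.0°) = 47.7 mW

47.7 mW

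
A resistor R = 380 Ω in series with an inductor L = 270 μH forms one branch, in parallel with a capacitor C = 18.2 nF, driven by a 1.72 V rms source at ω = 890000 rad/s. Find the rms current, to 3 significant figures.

X_L = ωL = 240 Ω
X_C = 1/(ωC) = 61.7 Ω
Branch 1 (R+jX_L): Z₁ = 380 + j240 Ω, |Z₁| = 450 Ω
Branch 2 (−jX_C): Z₂ = −j61.7 Ω
Parallel: Z = Z₁Z₂/(Z₁+Z₂), |Z| = 66.1 Ω, ∠Z = -82.9°
I = V/|Z| = 1.72/66.1 = 26.0 mA

26.0 mA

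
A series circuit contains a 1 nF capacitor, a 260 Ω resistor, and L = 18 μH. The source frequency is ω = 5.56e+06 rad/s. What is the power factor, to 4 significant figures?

X_L = ωL = 100.1 Ω
X_C = 1/(ωC) = 179.9 Ω
Net reactance X = X_L − X_C = -79.78 Ω
Z = 260.0 − j79.78 Ω
|Z| = √(260.0² + 79.78²) = 272.0 Ω
∠Z = arctan(-79.78/260.0) = -17.06°
cos φ = cos(-17.06°) = 0.9560

0.9560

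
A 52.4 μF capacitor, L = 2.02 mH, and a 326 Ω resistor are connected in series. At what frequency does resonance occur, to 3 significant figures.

489 Hz

ω₀ = 1/√(LC) = 1/√(0.00202 × 5.24e-05) = 3074 rad/s
f₀ = ω₀/(2π) = 489 Hz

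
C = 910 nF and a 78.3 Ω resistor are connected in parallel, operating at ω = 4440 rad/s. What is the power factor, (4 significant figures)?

X_C = 1/(ωC) = 247.5 Ω
Parallel: admittances add. Y = 1/R + jωC
Y = (0.01277 + j0.004040) S
|Y| = 0.01340 S → |Z| = 1/|Y| = 74.65 Ω, ∠Z = −∠Y = -17.56°
cos φ = cos(-17.56°) = 0.9534

0.9534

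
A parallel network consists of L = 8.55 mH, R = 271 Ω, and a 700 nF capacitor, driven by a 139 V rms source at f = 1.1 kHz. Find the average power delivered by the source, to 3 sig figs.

71.3 W

ω = 2πf = 6912 rad/s
X_L = ωL = 59.1 Ω
X_C = 1/(ωC) = 207 Ω
Parallel: admittances add. Y = 1/R + 1/(jωL) + jωC
Y = (0.00369 − j0.0121) S
|Y| = 0.0126 S → |Z| = 1/|Y| = 79.1 Ω, ∠Z = −∠Y = 73.0°
I = V/|Z| = 1.76 A
P = VI cos φ = 139 × 1.76 × cos(73.0°) = 71.3 W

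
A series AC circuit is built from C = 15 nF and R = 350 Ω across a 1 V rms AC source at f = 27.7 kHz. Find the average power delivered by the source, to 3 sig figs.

ω = 2πf = 174000 rad/s
X_C = 1/(ωC) = 383 Ω
Z = 350 − j383 Ω
|Z| = √(350² + 383²) = 519 Ω
∠Z = arctan(-383/350) = -47.6°
I = V/|Z| = 1.93 mA
P = VI cos φ = 1 × 0.00193 × cos(-47.6°) = 1.30 mW

1.30 mW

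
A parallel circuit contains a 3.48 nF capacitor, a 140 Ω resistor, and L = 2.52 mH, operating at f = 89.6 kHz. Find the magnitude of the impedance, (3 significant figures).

ω = 2πf = 563000 rad/s
X_L = ωL = 1420 Ω
X_C = 1/(ωC) = 510 Ω
Parallel: admittances add. Y = 1/R + 1/(jωL) + jωC
Y = (0.00714 + j0.00125) S
|Y| = 0.00725 S → |Z| = 1/|Y| = 138 Ω, ∠Z = −∠Y = -9.96°

138 Ω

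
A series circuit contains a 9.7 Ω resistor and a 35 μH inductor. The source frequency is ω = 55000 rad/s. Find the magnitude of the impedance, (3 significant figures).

X_L = ωL = 1.92 Ω
Z = 9.70 + j1.92 Ω
|Z| = √(9.70² + 1.92²) = 9.89 Ω

9.89 Ω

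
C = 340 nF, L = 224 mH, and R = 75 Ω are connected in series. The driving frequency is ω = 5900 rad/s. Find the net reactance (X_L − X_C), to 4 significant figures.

823.1 Ω

X_L = ωL = 1322 Ω
X_C = 1/(ωC) = 498.5 Ω
X = 1322 − 498.5 = 823.1 Ω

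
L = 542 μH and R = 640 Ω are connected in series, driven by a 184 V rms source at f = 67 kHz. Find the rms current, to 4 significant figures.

270.8 mA

ω = 2πf = 421000 rad/s
X_L = ωL = 228.2 Ω
Z = 640.0 + j228.2 Ω
|Z| = √(640.0² + 228.2²) = 679.5 Ω
I = V/|Z| = 184/679.5 = 270.8 mA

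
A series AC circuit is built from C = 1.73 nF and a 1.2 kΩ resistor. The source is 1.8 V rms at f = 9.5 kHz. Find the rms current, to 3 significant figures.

ω = 2πf = 59690 rad/s
X_C = 1/(ωC) = 9680 Ω
Z = 1200 − j9680 Ω
|Z| = √(1200² + 9680²) = 9760 Ω
I = V/|Z| = 1.8/9760 = 184 μA

184 μA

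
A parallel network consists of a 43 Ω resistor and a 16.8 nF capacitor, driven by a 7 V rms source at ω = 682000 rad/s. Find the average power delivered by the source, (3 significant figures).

X_C = 1/(ωC) = 87.3 Ω
Parallel: admittances add. Y = 1/R + jωC
Y = (0.0233 + j0.0115) S
|Y| = 0.0259 S → |Z| = 1/|Y| = 38.6 Ω, ∠Z = −∠Y = -26.2°
I = V/|Z| = 181 mA
P = VI cos φ = 7 × 0.181 × cos(-26.2°) = 1.14 W

1.14 W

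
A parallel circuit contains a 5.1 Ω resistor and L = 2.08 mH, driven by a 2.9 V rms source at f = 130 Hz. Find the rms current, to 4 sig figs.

ω = 2πf = 816.8 rad/s
X_L = ωL = 1.699 Ω
Parallel: admittances add. Y = 1/R + 1/(jωL)
Y = (0.1961 − j0.5886) S
|Y| = 0.6204 S → |Z| = 1/|Y| = 1.612 Ω, ∠Z = −∠Y = 71.58°
I = V/|Z| = 2.9/1.612 = 1.799 A

1.799 A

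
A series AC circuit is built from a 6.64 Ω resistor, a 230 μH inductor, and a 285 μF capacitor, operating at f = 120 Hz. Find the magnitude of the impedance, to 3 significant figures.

8.01 Ω

ω = 2πf = 754.0 rad/s
X_L = ωL = 0.173 Ω
X_C = 1/(ωC) = 4.65 Ω
Net reactance X = X_L − X_C = -4.48 Ω
Z = 6.64 − j4.48 Ω
|Z| = √(6.64² + 4.48²) = 8.01 Ω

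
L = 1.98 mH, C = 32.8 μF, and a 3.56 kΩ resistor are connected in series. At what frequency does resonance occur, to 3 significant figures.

ω₀ = 1/√(LC) = 1/√(0.00198 × 3.28e-05) = 3924 rad/s
f₀ = ω₀/(2π) = 625 Hz

625 Hz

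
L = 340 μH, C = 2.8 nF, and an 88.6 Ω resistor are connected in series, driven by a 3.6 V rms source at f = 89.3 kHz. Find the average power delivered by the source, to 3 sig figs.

ω = 2πf = 561100 rad/s
X_L = ωL = 191 Ω
X_C = 1/(ωC) = 637 Ω
Net reactance X = X_L − X_C = -446 Ω
Z = 88.6 − j446 Ω
|Z| = √(88.6² + 446²) = 454 Ω
∠Z = arctan(-446/88.6) = -78.8°
I = V/|Z| = 7.92 mA
P = VI cos φ = 3.6 × 0.00792 × cos(-78.8°) = 5.56 mW

5.56 mW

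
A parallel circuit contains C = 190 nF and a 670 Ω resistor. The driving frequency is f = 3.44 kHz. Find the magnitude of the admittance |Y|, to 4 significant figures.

4.370 mS

ω = 2πf = 21610 rad/s
X_C = 1/(ωC) = 243.5 Ω
Parallel: admittances add. Y = 1/R + jωC
Y = (0.001493 + j0.004107) S
|Y| = 0.004370 S → |Z| = 1/|Y| = 228.9 Ω, ∠Z = −∠Y = -70.03°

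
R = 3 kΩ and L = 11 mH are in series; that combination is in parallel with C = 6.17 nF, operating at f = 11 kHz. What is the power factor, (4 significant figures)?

ω = 2πf = 69120 rad/s
X_L = ωL = 760.3 Ω
X_C = 1/(ωC) = 2345 Ω
Branch 1 (R+jX_L): Z₁ = 3000 + j760.3 Ω, |Z₁| = 3095 Ω
Branch 2 (−jX_C): Z₂ = −j2345 Ω
Parallel: Z = Z₁Z₂/(Z₁+Z₂), |Z| = 2139 Ω, ∠Z = -47.93°
cos φ = cos(-47.93°) = 0.6700

0.6700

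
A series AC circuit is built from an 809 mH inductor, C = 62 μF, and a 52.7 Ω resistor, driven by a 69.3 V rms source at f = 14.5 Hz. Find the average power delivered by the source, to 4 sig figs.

ω = 2πf = 91.11 rad/s
X_L = ωL = 73.70 Ω
X_C = 1/(ωC) = 177.0 Ω
Net reactance X = X_L − X_C = -103.3 Ω
Z = 52.70 − j103.3 Ω
|Z| = √(52.70² + 103.3²) = 116.0 Ω
∠Z = arctan(-103.3/52.70) = -62.98°
I = V/|Z| = 597.4 mA
P = VI cos φ = 69.3 × 0.5974 × cos(-62.98°) = 18.81 W

18.81 W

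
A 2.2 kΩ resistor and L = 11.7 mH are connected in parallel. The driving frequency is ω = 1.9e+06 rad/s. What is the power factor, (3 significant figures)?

X_L = ωL = 22200 Ω
Parallel: admittances add. Y = 1/R + 1/(jωL)
Y = (0.000455 − j4.5e-05) S
|Y| = 0.000457 S → |Z| = 1/|Y| = 2190 Ω, ∠Z = −∠Y = 5.65°
cos φ = cos(5.65°) = 0.995

0.995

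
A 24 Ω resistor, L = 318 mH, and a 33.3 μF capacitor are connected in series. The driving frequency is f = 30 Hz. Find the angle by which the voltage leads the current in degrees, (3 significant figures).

ω = 2πf = 188.5 rad/s
X_L = ωL = 59.9 Ω
X_C = 1/(ωC) = 159 Ω
Net reactance X = X_L − X_C = -99.4 Ω
Z = 24.0 − j99.4 Ω
|Z| = √(24.0² + 99.4²) = 102 Ω
∠Z = arctan(-99.4/24.0) = -76.4°

-76.4°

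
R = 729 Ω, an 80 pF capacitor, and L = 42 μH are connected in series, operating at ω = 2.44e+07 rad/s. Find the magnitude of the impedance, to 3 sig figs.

X_L = ωL = 1020 Ω
X_C = 1/(ωC) = 512 Ω
Net reactance X = X_L − X_C = 513 Ω
Z = 729 + j513 Ω
|Z| = √(729² + 513²) = 891 Ω

891 Ω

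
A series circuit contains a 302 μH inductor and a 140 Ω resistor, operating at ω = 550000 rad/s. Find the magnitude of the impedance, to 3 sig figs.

217 Ω

X_L = ωL = 166 Ω
Z = 140 + j166 Ω
|Z| = √(140² + 166²) = 217 Ω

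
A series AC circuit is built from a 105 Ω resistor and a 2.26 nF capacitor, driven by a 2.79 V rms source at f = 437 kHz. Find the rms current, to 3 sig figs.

14.5 mA

ω = 2πf = 2.746e+06 rad/s
X_C = 1/(ωC) = 161 Ω
Z = 105 − j161 Ω
|Z| = √(105² + 161²) = 192 Ω
I = V/|Z| = 2.79/192 = 14.5 mA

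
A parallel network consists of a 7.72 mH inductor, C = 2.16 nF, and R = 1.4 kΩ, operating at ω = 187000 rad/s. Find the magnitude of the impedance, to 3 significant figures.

X_L = ωL = 1440 Ω
X_C = 1/(ωC) = 2480 Ω
Parallel: admittances add. Y = 1/R + 1/(jωL) + jωC
Y = (0.000714 − j0.000289) S
|Y| = 0.000770 S → |Z| = 1/|Y| = 1300 Ω, ∠Z = −∠Y = 22.0°

1300 Ω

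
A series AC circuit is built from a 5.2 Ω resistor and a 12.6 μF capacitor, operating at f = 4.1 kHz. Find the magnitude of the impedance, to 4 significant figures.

ω = 2πf = 25760 rad/s
X_C = 1/(ωC) = 3.081 Ω
Z = 5.200 − j3.081 Ω
|Z| = √(5.200² + 3.081²) = 6.044 Ω

6.044 Ω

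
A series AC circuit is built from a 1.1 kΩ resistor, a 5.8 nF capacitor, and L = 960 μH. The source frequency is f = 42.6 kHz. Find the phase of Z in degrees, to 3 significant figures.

ω = 2πf = 267700 rad/s
X_L = ωL = 257 Ω
X_C = 1/(ωC) = 644 Ω
Net reactance X = X_L − X_C = -387 Ω
Z = 1100 − j387 Ω
|Z| = √(1100² + 387²) = 1170 Ω
∠Z = arctan(-387/1100) = -19.4°

-19.4°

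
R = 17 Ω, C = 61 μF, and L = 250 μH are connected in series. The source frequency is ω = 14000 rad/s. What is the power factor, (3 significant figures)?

0.991

X_L = ωL = 3.50 Ω
X_C = 1/(ωC) = 1.17 Ω
Net reactance X = X_L − X_C = 2.33 Ω
Z = 17.0 + j2.33 Ω
|Z| = √(17.0² + 2.33²) = 17.2 Ω
∠Z = arctan(2.33/17.0) = 7.80°
cos φ = cos(7.80°) = 0.991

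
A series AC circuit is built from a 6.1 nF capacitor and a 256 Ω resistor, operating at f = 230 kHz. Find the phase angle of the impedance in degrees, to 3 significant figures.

ω = 2πf = 1.445e+06 rad/s
X_C = 1/(ωC) = 113 Ω
Z = 256 − j113 Ω
|Z| = √(256² + 113²) = 280 Ω
∠Z = arctan(-113/256) = -23.9°

-23.9°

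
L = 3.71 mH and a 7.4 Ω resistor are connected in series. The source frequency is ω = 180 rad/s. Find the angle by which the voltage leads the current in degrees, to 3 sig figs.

5.16°

X_L = ωL = 0.668 Ω
Z = 7.40 + j0.668 Ω
|Z| = √(7.40² + 0.668²) = 7.43 Ω
∠Z = arctan(0.668/7.40) = 5.16°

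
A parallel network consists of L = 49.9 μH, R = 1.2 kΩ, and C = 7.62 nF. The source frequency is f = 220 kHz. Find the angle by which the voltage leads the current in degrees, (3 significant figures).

ω = 2πf = 1.382e+06 rad/s
X_L = ωL = 69.0 Ω
X_C = 1/(ωC) = 94.9 Ω
Parallel: admittances add. Y = 1/R + 1/(jωL) + jωC
Y = (0.000833 − j0.00396) S
|Y| = 0.00405 S → |Z| = 1/|Y| = 247 Ω, ∠Z = −∠Y = 78.1°

78.1°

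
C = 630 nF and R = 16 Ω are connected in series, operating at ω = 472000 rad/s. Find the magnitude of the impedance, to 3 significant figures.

X_C = 1/(ωC) = 3.36 Ω
Z = 16.0 − j3.36 Ω
|Z| = √(16.0² + 3.36²) = 16.3 Ω

16.3 Ω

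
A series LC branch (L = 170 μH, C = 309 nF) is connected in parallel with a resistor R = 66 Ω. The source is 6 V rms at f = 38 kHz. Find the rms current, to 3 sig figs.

ω = 2πf = 238800 rad/s
X_L = ωL = 40.6 Ω
X_C = 1/(ωC) = 13.6 Ω
Branch 1: Z₁ = R = 66.0 Ω
Branch 2 (series LC): Z₂ = j(X_L − X_C) = j27.0 Ω
Parallel: Z = Z₁Z₂/(Z₁+Z₂), |Z| = 25.0 Ω, ∠Z = 67.7°
I = V/|Z| = 6/25.0 = 240 mA

240 mA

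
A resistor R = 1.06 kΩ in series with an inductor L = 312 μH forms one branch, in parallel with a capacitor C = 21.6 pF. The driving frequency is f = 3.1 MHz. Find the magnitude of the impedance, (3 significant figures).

3810 Ω

ω = 2πf = 1.948e+07 rad/s
X_L = ωL = 6080 Ω
X_C = 1/(ωC) = 2380 Ω
Branch 1 (R+jX_L): Z₁ = 1060 + j6080 Ω, |Z₁| = 6170 Ω
Branch 2 (−jX_C): Z₂ = −j2380 Ω
Parallel: Z = Z₁Z₂/(Z₁+Z₂), |Z| = 3810 Ω, ∠Z = -83.9°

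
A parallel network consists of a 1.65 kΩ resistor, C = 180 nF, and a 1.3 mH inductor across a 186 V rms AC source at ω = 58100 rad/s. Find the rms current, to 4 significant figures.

529.5 mA

X_L = ωL = 75.53 Ω
X_C = 1/(ωC) = 95.62 Ω
Parallel: admittances add. Y = 1/R + 1/(jωL) + jωC
Y = (0.0006061 − j0.002782) S
|Y| = 0.002847 S → |Z| = 1/|Y| = 351.2 Ω, ∠Z = −∠Y = 77.71°
I = V/|Z| = 186/351.2 = 529.5 mA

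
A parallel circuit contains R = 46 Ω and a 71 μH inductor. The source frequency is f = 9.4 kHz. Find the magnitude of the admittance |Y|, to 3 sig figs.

ω = 2πf = 59060 rad/s
X_L = ωL = 4.19 Ω
Parallel: admittances add. Y = 1/R + 1/(jωL)
Y = (0.0217 − j0.238) S
|Y| = 0.239 S → |Z| = 1/|Y| = 4.18 Ω, ∠Z = −∠Y = 84.8°

239 mS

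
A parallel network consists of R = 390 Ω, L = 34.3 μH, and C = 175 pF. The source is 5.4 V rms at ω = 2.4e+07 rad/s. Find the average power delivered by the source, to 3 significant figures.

74.8 mW

X_L = ωL = 823 Ω
X_C = 1/(ωC) = 238 Ω
Parallel: admittances add. Y = 1/R + 1/(jωL) + jωC
Y = (0.00256 + j0.00299) S
|Y| = 0.00394 S → |Z| = 1/|Y| = 254 Ω, ∠Z = −∠Y = -49.3°
I = V/|Z| = 21.3 mA
P = VI cos φ = 5.4 × 0.0213 × cos(-49.3°) = 74.8 mW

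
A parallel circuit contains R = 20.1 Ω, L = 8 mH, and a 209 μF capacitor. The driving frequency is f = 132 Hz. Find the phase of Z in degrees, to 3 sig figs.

ω = 2πf = 829.4 rad/s
X_L = ωL = 6.64 Ω
X_C = 1/(ωC) = 5.77 Ω
Parallel: admittances add. Y = 1/R + 1/(jωL) + jωC
Y = (0.0498 + j0.0226) S
|Y| = 0.0547 S → |Z| = 1/|Y| = 18.3 Ω, ∠Z = −∠Y = -24.5°

-24.5°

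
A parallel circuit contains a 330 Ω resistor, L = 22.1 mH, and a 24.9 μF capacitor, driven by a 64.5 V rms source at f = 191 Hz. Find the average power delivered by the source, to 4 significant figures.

12.61 W

ω = 2πf = 1200 rad/s
X_L = ωL = 26.52 Ω
X_C = 1/(ωC) = 33.46 Ω
Parallel: admittances add. Y = 1/R + 1/(jωL) + jωC
Y = (0.003030 − j0.007822) S
|Y| = 0.008389 S → |Z| = 1/|Y| = 119.2 Ω, ∠Z = −∠Y = 68.82°
I = V/|Z| = 541.1 mA
P = VI cos φ = 64.5 × 0.5411 × cos(68.82°) = 12.61 W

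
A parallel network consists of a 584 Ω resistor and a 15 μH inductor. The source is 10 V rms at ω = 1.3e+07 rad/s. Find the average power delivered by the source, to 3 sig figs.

171 mW

X_L = ωL = 195 Ω
Parallel: admittances add. Y = 1/R + 1/(jωL)
Y = (0.00171 − j0.00513) S
|Y| = 0.00541 S → |Z| = 1/|Y| = 185 Ω, ∠Z = −∠Y = 71.5°
I = V/|Z| = 54.1 mA
P = VI cos φ = 10 × 0.0541 × cos(71.5°) = 171 mW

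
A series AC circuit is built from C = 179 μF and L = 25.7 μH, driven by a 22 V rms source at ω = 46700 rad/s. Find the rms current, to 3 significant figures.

20.4 A

X_L = ωL = 1.20 Ω
X_C = 1/(ωC) = 0.120 Ω
Net reactance X = X_L − X_C = 1.08 Ω
Z = j1.08 Ω
|Z| = √(0² + 1.08²) = 1.08 Ω
I = V/|Z| = 22/1.08 = 20.4 A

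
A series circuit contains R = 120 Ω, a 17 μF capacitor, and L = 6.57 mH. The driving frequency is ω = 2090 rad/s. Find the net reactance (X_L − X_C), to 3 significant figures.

-14.4 Ω

X_L = ωL = 13.7 Ω
X_C = 1/(ωC) = 28.1 Ω
X = 13.7 − 28.1 = -14.4 Ω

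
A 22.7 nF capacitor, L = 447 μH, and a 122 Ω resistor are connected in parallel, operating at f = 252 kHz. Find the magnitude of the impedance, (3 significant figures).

ω = 2πf = 1.583e+06 rad/s
X_L = ωL = 708 Ω
X_C = 1/(ωC) = 27.8 Ω
Parallel: admittances add. Y = 1/R + 1/(jωL) + jωC
Y = (0.00820 + j0.0345) S
|Y| = 0.0355 S → |Z| = 1/|Y| = 28.2 Ω, ∠Z = −∠Y = -76.6°

28.2 Ω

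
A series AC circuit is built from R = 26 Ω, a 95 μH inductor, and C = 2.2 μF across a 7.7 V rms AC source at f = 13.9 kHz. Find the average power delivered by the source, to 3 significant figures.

2.25 W

ω = 2πf = 87340 rad/s
X_L = ωL = 8.30 Ω
X_C = 1/(ωC) = 5.20 Ω
Net reactance X = X_L − X_C = 3.09 Ω
Z = 26.0 + j3.09 Ω
|Z| = √(26.0² + 3.09²) = 26.2 Ω
∠Z = arctan(3.09/26.0) = 6.78°
I = V/|Z| = 294 mA
P = VI cos φ = 7.7 × 0.294 × cos(6.78°) = 2.25 W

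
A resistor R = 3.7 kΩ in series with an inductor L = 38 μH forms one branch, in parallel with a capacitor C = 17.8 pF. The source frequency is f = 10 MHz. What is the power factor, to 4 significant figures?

ω = 2πf = 6.283e+07 rad/s
X_L = ωL = 2388 Ω
X_C = 1/(ωC) = 894.1 Ω
Branch 1 (R+jX_L): Z₁ = 3700 + j2388 Ω, |Z₁| = 4403 Ω
Branch 2 (−jX_C): Z₂ = −j894.1 Ω
Parallel: Z = Z₁Z₂/(Z₁+Z₂), |Z| = 986.8 Ω, ∠Z = -79.15°
cos φ = cos(-79.15°) = 0.1883

0.1883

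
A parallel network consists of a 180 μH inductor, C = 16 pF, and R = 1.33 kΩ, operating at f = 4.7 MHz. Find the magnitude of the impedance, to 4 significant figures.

ω = 2πf = 2.953e+07 rad/s
X_L = ωL = 5316 Ω
X_C = 1/(ωC) = 2116 Ω
Parallel: admittances add. Y = 1/R + 1/(jωL) + jωC
Y = (0.0007519 + j0.0002844) S
|Y| = 0.0008039 S → |Z| = 1/|Y| = 1244 Ω, ∠Z = −∠Y = -20.72°

1244 Ω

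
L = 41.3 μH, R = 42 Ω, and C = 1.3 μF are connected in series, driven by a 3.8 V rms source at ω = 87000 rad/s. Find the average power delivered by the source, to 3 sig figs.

339 mW

X_L = ωL = 3.59 Ω
X_C = 1/(ωC) = 8.84 Ω
Net reactance X = X_L − X_C = -5.25 Ω
Z = 42.0 − j5.25 Ω
|Z| = √(42.0² + 5.25²) = 42.3 Ω
∠Z = arctan(-5.25/42.0) = -7.12°
I = V/|Z| = 89.8 mA
P = VI cos φ = 3.8 × 0.0898 × cos(-7.12°) = 339 mW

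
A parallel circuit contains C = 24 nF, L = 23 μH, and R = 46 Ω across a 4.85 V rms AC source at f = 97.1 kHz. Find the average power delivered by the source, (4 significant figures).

ω = 2πf = 610100 rad/s
X_L = ωL = 14.03 Ω
X_C = 1/(ωC) = 68.30 Ω
Parallel: admittances add. Y = 1/R + 1/(jωL) + jωC
Y = (0.02174 − j0.05662) S
|Y| = 0.06065 S → |Z| = 1/|Y| = 16.49 Ω, ∠Z = −∠Y = 69.00°
I = V/|Z| = 294.2 mA
P = VI cos φ = 4.85 × 0.2942 × cos(69.00°) = 511.4 mW

511.4 mW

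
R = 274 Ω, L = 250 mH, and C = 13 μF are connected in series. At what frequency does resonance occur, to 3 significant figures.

ω₀ = 1/√(LC) = 1/√(0.25 × 1.3e-05) = 554.7 rad/s
f₀ = ω₀/(2π) = 88.3 Hz

88.3 Hz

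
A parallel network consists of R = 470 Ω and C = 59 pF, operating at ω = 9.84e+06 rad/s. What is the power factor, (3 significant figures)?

0.965

X_C = 1/(ωC) = 1720 Ω
Parallel: admittances add. Y = 1/R + jωC
Y = (0.00213 + j0.000581) S
|Y| = 0.00221 S → |Z| = 1/|Y| = 453 Ω, ∠Z = −∠Y = -15.3°
cos φ = cos(-15.3°) = 0.965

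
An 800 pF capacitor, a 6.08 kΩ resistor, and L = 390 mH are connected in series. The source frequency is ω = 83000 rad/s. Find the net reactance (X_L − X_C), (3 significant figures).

X_L = ωL = 32400 Ω
X_C = 1/(ωC) = 15100 Ω
X = 32400 − 15100 = 17300 Ω

17300 Ω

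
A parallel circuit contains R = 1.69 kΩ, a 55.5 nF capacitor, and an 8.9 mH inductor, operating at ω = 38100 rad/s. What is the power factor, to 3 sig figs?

0.578

X_L = ωL = 339 Ω
X_C = 1/(ωC) = 473 Ω
Parallel: admittances add. Y = 1/R + 1/(jωL) + jωC
Y = (0.000592 − j0.000835) S
|Y| = 0.00102 S → |Z| = 1/|Y| = 978 Ω, ∠Z = −∠Y = 54.7°
cos φ = cos(54.7°) = 0.578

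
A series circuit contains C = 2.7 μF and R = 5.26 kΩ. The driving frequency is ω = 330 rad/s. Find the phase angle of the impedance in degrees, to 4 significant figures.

-12.04°

X_C = 1/(ωC) = 1122 Ω
Z = 5260 − j1122 Ω
|Z| = √(5260² + 1122²) = 5378 Ω
∠Z = arctan(-1122/5260) = -12.04°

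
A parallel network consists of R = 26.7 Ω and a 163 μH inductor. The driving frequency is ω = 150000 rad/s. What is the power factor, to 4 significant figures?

0.6753

X_L = ωL = 24.45 Ω
Parallel: admittances add. Y = 1/R + 1/(jωL)
Y = (0.03745 − j0.04090) S
|Y| = 0.05546 S → |Z| = 1/|Y| = 18.03 Ω, ∠Z = −∠Y = 47.52°
cos φ = cos(47.52°) = 0.6753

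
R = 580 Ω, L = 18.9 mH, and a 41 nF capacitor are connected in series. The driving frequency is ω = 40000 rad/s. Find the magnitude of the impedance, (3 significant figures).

598 Ω

X_L = ωL = 756 Ω
X_C = 1/(ωC) = 610 Ω
Net reactance X = X_L − X_C = 146 Ω
Z = 580 + j146 Ω
|Z| = √(580² + 146²) = 598 Ω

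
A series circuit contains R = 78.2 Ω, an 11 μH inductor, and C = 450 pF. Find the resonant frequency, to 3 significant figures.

ω₀ = 1/√(LC) = 1/√(1.1e-05 × 4.5e-10) = 1.421e+07 rad/s
f₀ = ω₀/(2π) = 2.26 MHz

2.26 MHz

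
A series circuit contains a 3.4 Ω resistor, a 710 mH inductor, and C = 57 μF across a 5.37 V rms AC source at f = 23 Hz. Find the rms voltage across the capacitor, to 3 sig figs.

34.1 V

ω = 2πf = 144.5 rad/s
X_L = ωL = 103 Ω
X_C = 1/(ωC) = 121 Ω
Net reactance X = X_L − X_C = -18.8 Ω
Z = 3.40 − j18.8 Ω
|Z| = √(3.40² + 18.8²) = 19.1 Ω
I = V/|Z| = 281 mA
V_C = I·|Z_C| = 0.281 × 121 = 34.1 V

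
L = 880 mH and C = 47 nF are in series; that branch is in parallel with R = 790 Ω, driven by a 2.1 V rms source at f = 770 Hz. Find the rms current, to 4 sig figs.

15.20 mA

ω = 2πf = 4838 rad/s
X_L = ωL = 4257 Ω
X_C = 1/(ωC) = 4398 Ω
Branch 1: Z₁ = R = 790.0 Ω
Branch 2 (series LC): Z₂ = j(X_L − X_C) = −j140.3 Ω
Parallel: Z = Z₁Z₂/(Z₁+Z₂), |Z| = 138.1 Ω, ∠Z = -79.93°
I = V/|Z| = 2.1/138.1 = 15.20 mA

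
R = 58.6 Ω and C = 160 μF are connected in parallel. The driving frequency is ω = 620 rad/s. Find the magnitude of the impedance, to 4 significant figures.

9.935 Ω

X_C = 1/(ωC) = 10.08 Ω
Parallel: admittances add. Y = 1/R + jωC
Y = (0.01706 + j0.09920) S
|Y| = 0.1007 S → |Z| = 1/|Y| = 9.935 Ω, ∠Z = −∠Y = -80.24°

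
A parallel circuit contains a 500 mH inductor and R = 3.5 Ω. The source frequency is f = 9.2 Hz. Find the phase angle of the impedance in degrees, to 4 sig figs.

6.905°

ω = 2πf = 57.81 rad/s
X_L = ωL = 28.90 Ω
Parallel: admittances add. Y = 1/R + 1/(jωL)
Y = (0.2857 − j0.03460) S
|Y| = 0.2878 S → |Z| = 1/|Y| = 3.475 Ω, ∠Z = −∠Y = 6.905°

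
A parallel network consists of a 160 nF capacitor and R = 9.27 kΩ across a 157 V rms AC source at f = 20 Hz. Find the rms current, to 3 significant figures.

17.2 mA

ω = 2πf = 125.7 rad/s
X_C = 1/(ωC) = 49700 Ω
Parallel: admittances add. Y = 1/R + jωC
Y = (0.000108 + j2.01e-05) S
|Y| = 0.000110 S → |Z| = 1/|Y| = 9110 Ω, ∠Z = −∠Y = -10.6°
I = V/|Z| = 157/9110 = 17.2 mA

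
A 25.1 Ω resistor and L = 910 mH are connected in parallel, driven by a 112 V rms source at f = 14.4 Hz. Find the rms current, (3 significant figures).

ω = 2πf = 90.48 rad/s
X_L = ωL = 82.3 Ω
Parallel: admittances add. Y = 1/R + 1/(jωL)
Y = (0.0398 − j0.0121) S
|Y| = 0.0417 S → |Z| = 1/|Y| = 24.0 Ω, ∠Z = −∠Y = 17.0°
I = V/|Z| = 112/24.0 = 4.66 A

4.66 A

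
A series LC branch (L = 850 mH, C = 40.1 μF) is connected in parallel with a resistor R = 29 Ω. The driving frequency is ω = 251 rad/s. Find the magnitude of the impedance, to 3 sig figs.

28.1 Ω

X_L = ωL = 213 Ω
X_C = 1/(ωC) = 99.4 Ω
Branch 1: Z₁ = R = 29.0 Ω
Branch 2 (series LC): Z₂ = j(X_L − X_C) = j114 Ω
Parallel: Z = Z₁Z₂/(Z₁+Z₂), |Z| = 28.1 Ω, ∠Z = 14.3°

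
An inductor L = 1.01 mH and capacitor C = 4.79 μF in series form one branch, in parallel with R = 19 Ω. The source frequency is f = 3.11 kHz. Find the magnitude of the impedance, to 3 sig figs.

8.17 Ω

ω = 2πf = 19540 rad/s
X_L = ωL = 19.7 Ω
X_C = 1/(ωC) = 10.7 Ω
Branch 1: Z₁ = R = 19.0 Ω
Branch 2 (series LC): Z₂ = j(X_L − X_C) = j9.05 Ω
Parallel: Z = Z₁Z₂/(Z₁+Z₂), |Z| = 8.17 Ω, ∠Z = 64.5°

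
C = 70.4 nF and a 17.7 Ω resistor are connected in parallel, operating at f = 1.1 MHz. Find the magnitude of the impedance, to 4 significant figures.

2.041 Ω

ω = 2πf = 6.912e+06 rad/s
X_C = 1/(ωC) = 2.055 Ω
Parallel: admittances add. Y = 1/R + jωC
Y = (0.05650 + j0.4866) S
|Y| = 0.4898 S → |Z| = 1/|Y| = 2.041 Ω, ∠Z = −∠Y = -83.38°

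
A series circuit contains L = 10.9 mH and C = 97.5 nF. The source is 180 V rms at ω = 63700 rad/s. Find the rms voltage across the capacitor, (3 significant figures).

X_L = ωL = 694 Ω
X_C = 1/(ωC) = 161 Ω
Net reactance X = X_L − X_C = 533 Ω
Z = j533 Ω
|Z| = √(0² + 533²) = 533 Ω
I = V/|Z| = 338 mA
V_C = I·|Z_C| = 0.338 × 161 = 54.3 V

54.3 V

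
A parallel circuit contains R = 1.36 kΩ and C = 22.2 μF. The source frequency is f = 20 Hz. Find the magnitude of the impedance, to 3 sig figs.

ω = 2πf = 125.7 rad/s
X_C = 1/(ωC) = 358 Ω
Parallel: admittances add. Y = 1/R + jωC
Y = (0.000735 + j0.00279) S
|Y| = 0.00289 S → |Z| = 1/|Y| = 347 Ω, ∠Z = −∠Y = -75.2°

347 Ω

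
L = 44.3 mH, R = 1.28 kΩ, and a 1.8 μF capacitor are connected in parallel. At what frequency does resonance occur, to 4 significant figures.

563.6 Hz

ω₀ = 1/√(LC) = 1/√(0.0443 × 1.8e-06) = 3541 rad/s
f₀ = ω₀/(2π) = 563.6 Hz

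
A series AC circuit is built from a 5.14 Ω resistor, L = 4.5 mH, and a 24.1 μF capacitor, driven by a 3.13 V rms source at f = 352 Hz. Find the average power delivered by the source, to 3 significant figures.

ω = 2πf = 2212 rad/s
X_L = ωL = 9.95 Ω
X_C = 1/(ωC) = 18.8 Ω
Net reactance X = X_L − X_C = -8.81 Ω
Z = 5.14 − j8.81 Ω
|Z| = √(5.14² + 8.81²) = 10.2 Ω
∠Z = arctan(-8.81/5.14) = -59.7°
I = V/|Z| = 307 mA
P = VI cos φ = 3.13 × 0.307 × cos(-59.7°) = 484 mW

484 mW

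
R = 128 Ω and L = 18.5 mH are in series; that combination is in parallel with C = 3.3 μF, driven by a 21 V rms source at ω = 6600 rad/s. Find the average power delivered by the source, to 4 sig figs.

X_L = ωL = 122.1 Ω
X_C = 1/(ωC) = 45.91 Ω
Branch 1 (R+jX_L): Z₁ = 128.0 + j122.1 Ω, |Z₁| = 176.9 Ω
Branch 2 (−jX_C): Z₂ = −j45.91 Ω
Parallel: Z = Z₁Z₂/(Z₁+Z₂), |Z| = 54.53 Ω, ∠Z = -77.11°
I = V/|Z| = 385.1 mA
P = VI cos φ = 21 × 0.3851 × cos(-77.11°) = 1.804 W

1.804 W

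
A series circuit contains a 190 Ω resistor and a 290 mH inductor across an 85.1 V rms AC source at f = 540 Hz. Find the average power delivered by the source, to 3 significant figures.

1.37 W

ω = 2πf = 3393 rad/s
X_L = ωL = 984 Ω
Z = 190 + j984 Ω
|Z| = √(190² + 984²) = 1000 Ω
∠Z = arctan(984/190) = 79.1°
I = V/|Z| = 84.9 mA
P = VI cos φ = 85.1 × 0.0849 × cos(79.1°) = 1.37 W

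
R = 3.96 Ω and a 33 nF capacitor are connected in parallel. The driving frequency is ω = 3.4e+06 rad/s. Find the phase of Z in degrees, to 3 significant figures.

-24.0°

X_C = 1/(ωC) = 8.91 Ω
Parallel: admittances add. Y = 1/R + jωC
Y = (0.253 + j0.112) S
|Y| = 0.276 S → |Z| = 1/|Y| = 3.62 Ω, ∠Z = −∠Y = -24.0°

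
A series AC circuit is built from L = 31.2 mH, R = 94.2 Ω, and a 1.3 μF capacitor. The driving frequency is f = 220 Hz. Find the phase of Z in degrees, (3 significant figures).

ω = 2πf = 1382 rad/s
X_L = ωL = 43.1 Ω
X_C = 1/(ωC) = 556 Ω
Net reactance X = X_L − X_C = -513 Ω
Z = 94.2 − j513 Ω
|Z| = √(94.2² + 513²) = 522 Ω
∠Z = arctan(-513/94.2) = -79.6°

-79.6°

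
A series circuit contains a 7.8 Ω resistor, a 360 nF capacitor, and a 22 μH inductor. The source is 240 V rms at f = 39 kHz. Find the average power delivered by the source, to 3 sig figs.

ω = 2πf = 245000 rad/s
X_L = ωL = 5.39 Ω
X_C = 1/(ωC) = 11.3 Ω
Net reactance X = X_L − X_C = -5.94 Ω
Z = 7.80 − j5.94 Ω
|Z| = √(7.80² + 5.94²) = 9.81 Ω
∠Z = arctan(-5.94/7.80) = -37.3°
I = V/|Z| = 24.5 A
P = VI cos φ = 240 × 24.5 × cos(-37.3°) = 4.67 kW

4.67 kW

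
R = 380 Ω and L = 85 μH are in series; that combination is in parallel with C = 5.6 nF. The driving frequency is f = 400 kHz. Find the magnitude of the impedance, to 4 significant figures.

76.31 Ω

ω = 2πf = 2.513e+06 rad/s
X_L = ωL = 213.6 Ω
X_C = 1/(ωC) = 71.05 Ω
Branch 1 (R+jX_L): Z₁ = 380.0 + j213.6 Ω, |Z₁| = 435.9 Ω
Branch 2 (−jX_C): Z₂ = −j71.05 Ω
Parallel: Z = Z₁Z₂/(Z₁+Z₂), |Z| = 76.31 Ω, ∠Z = -81.22°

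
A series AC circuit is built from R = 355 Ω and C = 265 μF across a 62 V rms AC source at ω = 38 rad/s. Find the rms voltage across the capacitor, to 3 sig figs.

X_C = 1/(ωC) = 99.3 Ω
Z = 355 − j99.3 Ω
|Z| = √(355² + 99.3²) = 369 Ω
I = V/|Z| = 168 mA
V_C = I·|Z_C| = 0.168 × 99.3 = 16.7 V

16.7 V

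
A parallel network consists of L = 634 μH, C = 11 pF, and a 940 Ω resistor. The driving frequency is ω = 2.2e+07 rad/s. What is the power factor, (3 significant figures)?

X_L = ωL = 13900 Ω
X_C = 1/(ωC) = 4130 Ω
Parallel: admittances add. Y = 1/R + 1/(jωL) + jωC
Y = (0.00106 + j0.000170) S
|Y| = 0.00108 S → |Z| = 1/|Y| = 928 Ω, ∠Z = −∠Y = -9.10°
cos φ = cos(-9.10°) = 0.987

0.987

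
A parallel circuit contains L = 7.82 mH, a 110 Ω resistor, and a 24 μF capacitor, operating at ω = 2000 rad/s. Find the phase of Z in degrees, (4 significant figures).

60.30°

X_L = ωL = 15.64 Ω
X_C = 1/(ωC) = 20.83 Ω
Parallel: admittances add. Y = 1/R + 1/(jωL) + jωC
Y = (0.009091 − j0.01594) S
|Y| = 0.01835 S → |Z| = 1/|Y| = 54.50 Ω, ∠Z = −∠Y = 60.30°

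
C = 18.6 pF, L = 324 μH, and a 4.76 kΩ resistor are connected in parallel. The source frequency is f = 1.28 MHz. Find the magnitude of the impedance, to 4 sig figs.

ω = 2πf = 8.042e+06 rad/s
X_L = ωL = 2606 Ω
X_C = 1/(ωC) = 6685 Ω
Parallel: admittances add. Y = 1/R + 1/(jωL) + jωC
Y = (0.0002101 − j0.0002342) S
|Y| = 0.0003146 S → |Z| = 1/|Y| = 3179 Ω, ∠Z = −∠Y = 48.10°

3179 Ω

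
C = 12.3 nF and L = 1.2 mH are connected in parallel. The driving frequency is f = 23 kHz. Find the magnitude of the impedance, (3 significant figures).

ω = 2πf = 144500 rad/s
X_L = ωL = 173 Ω
X_C = 1/(ωC) = 563 Ω
Parallel: admittances add. Y = 1/(jωL) + jωC
Y = (0 − j0.00399) S
|Y| = 0.00399 S → |Z| = 1/|Y| = 251 Ω, ∠Z = −∠Y = 90.0°

251 Ω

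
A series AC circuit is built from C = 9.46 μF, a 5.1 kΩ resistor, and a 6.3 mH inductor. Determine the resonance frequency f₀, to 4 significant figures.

ω₀ = 1/√(LC) = 1/√(0.0063 × 9.46e-06) = 4096 rad/s
f₀ = ω₀/(2π) = 651.9 Hz

651.9 Hz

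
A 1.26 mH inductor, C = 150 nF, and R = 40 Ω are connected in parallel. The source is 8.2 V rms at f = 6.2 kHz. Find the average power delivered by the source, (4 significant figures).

ω = 2πf = 38960 rad/s
X_L = ωL = 49.08 Ω
X_C = 1/(ωC) = 171.1 Ω
Parallel: admittances add. Y = 1/R + 1/(jωL) + jωC
Y = (0.02500 − j0.01453) S
|Y| = 0.02892 S → |Z| = 1/|Y| = 34.58 Ω, ∠Z = −∠Y = 30.16°
I = V/|Z| = 237.1 mA
P = VI cos φ = 8.2 × 0.2371 × cos(30.16°) = 1.681 W

1.681 W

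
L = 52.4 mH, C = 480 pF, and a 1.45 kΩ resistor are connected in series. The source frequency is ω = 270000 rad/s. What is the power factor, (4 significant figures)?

0.2199

X_L = ωL = 14150 Ω
X_C = 1/(ωC) = 7716 Ω
Net reactance X = X_L − X_C = 6432 Ω
Z = 1450 + j6432 Ω
|Z| = √(1450² + 6432²) = 6593 Ω
∠Z = arctan(6432/1450) = 77.30°
cos φ = cos(77.30°) = 0.2199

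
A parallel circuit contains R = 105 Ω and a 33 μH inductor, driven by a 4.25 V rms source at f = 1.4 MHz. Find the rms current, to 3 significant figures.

43.0 mA

ω = 2πf = 8.796e+06 rad/s
X_L = ωL = 290 Ω
Parallel: admittances add. Y = 1/R + 1/(jωL)
Y = (0.00952 − j0.00344) S
|Y| = 0.0101 S → |Z| = 1/|Y| = 98.7 Ω, ∠Z = −∠Y = 19.9°
I = V/|Z| = 4.25/98.7 = 43.0 mA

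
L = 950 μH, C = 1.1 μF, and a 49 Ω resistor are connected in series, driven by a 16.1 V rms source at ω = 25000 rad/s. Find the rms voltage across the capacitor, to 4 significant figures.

X_L = ωL = 23.75 Ω
X_C = 1/(ωC) = 36.36 Ω
Net reactance X = X_L − X_C = -12.61 Ω
Z = 49.00 − j12.61 Ω
|Z| = √(49.00² + 12.61²) = 50.60 Ω
I = V/|Z| = 318.2 mA
V_C = I·|Z_C| = 0.3182 × 36.36 = 11.57 V

11.57 V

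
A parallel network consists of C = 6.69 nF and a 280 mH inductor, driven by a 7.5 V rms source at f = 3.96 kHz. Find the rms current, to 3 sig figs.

172 μA

ω = 2πf = 24880 rad/s
X_L = ωL = 6970 Ω
X_C = 1/(ωC) = 6010 Ω
Parallel: admittances add. Y = 1/(jωL) + jωC
Y = (0 + j2.29e-05) S
|Y| = 2.29e-05 S → |Z| = 1/|Y| = 43600 Ω, ∠Z = −∠Y = -90.0°
I = V/|Z| = 7.5/43600 = 172 μA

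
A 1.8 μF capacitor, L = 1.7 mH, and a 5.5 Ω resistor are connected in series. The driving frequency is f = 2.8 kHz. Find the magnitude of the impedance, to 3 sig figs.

ω = 2πf = 17590 rad/s
X_L = ωL = 29.9 Ω
X_C = 1/(ωC) = 31.6 Ω
Net reactance X = X_L − X_C = -1.67 Ω
Z = 5.50 − j1.67 Ω
|Z| = √(5.50² + 1.67²) = 5.75 Ω

5.75 Ω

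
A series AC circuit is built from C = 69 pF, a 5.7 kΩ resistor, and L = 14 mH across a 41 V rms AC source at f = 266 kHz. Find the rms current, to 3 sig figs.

2.60 mA

ω = 2πf = 1.671e+06 rad/s
X_L = ωL = 23400 Ω
X_C = 1/(ωC) = 8670 Ω
Net reactance X = X_L − X_C = 14700 Ω
Z = 5700 + j14700 Ω
|Z| = √(5700² + 14700²) = 15800 Ω
I = V/|Z| = 41/15800 = 2.60 mA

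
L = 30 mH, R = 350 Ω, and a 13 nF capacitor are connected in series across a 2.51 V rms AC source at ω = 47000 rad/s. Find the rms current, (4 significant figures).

X_L = ωL = 1410 Ω
X_C = 1/(ωC) = 1637 Ω
Net reactance X = X_L − X_C = -226.7 Ω
Z = 350.0 − j226.7 Ω
|Z| = √(350.0² + 226.7²) = 417.0 Ω
I = V/|Z| = 2.51/417.0 = 6.019 mA

6.019 mA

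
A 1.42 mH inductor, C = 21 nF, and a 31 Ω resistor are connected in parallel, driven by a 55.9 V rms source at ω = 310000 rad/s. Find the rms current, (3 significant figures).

1.82 A

X_L = ωL = 440 Ω
X_C = 1/(ωC) = 154 Ω
Parallel: admittances add. Y = 1/R + 1/(jωL) + jωC
Y = (0.0323 + j0.00424) S
|Y| = 0.0325 S → |Z| = 1/|Y| = 30.7 Ω, ∠Z = −∠Y = -7.49°
I = V/|Z| = 55.9/30.7 = 1.82 A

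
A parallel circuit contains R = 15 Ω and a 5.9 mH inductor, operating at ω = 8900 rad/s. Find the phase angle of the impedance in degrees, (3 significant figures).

X_L = ωL = 52.5 Ω
Parallel: admittances add. Y = 1/R + 1/(jωL)
Y = (0.0667 − j0.0190) S
|Y| = 0.0693 S → |Z| = 1/|Y| = 14.4 Ω, ∠Z = −∠Y = 15.9°

15.9°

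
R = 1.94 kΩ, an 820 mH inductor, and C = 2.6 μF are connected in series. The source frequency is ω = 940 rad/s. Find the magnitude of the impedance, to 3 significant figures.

X_L = ωL = 771 Ω
X_C = 1/(ωC) = 409 Ω
Net reactance X = X_L − X_C = 362 Ω
Z = 1940 + j362 Ω
|Z| = √(1940² + 362²) = 1970 Ω

1970 Ω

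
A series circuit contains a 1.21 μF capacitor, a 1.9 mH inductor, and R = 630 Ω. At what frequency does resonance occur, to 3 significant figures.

ω₀ = 1/√(LC) = 1/√(0.0019 × 1.21e-06) = 20860 rad/s
f₀ = ω₀/(2π) = 3.32 kHz

3.32 kHz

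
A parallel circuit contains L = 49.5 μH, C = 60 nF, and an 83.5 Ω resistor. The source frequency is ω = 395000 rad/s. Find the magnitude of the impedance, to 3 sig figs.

X_L = ωL = 19.6 Ω
X_C = 1/(ωC) = 42.2 Ω
Parallel: admittances add. Y = 1/R + 1/(jωL) + jωC
Y = (0.0120 − j0.0274) S
|Y| = 0.0299 S → |Z| = 1/|Y| = 33.4 Ω, ∠Z = −∠Y = 66.4°

33.4 Ω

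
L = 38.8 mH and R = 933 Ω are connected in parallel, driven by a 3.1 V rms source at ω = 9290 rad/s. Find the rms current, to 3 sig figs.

X_L = ωL = 360 Ω
Parallel: admittances add. Y = 1/R + 1/(jωL)
Y = (0.00107 − j0.00277) S
|Y| = 0.00297 S → |Z| = 1/|Y| = 336 Ω, ∠Z = −∠Y = 68.9°
I = V/|Z| = 3.1/336 = 9.22 mA

9.22 mA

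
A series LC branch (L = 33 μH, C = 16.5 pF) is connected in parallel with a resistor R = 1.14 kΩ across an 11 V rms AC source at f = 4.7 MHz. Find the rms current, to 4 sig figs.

14.05 mA

ω = 2πf = 2.953e+07 rad/s
X_L = ωL = 974.5 Ω
X_C = 1/(ωC) = 2052 Ω
Branch 1: Z₁ = R = 1140 Ω
Branch 2 (series LC): Z₂ = j(X_L − X_C) = −j1078 Ω
Parallel: Z = Z₁Z₂/(Z₁+Z₂), |Z| = 783.2 Ω, ∠Z = -46.61°
I = V/|Z| = 11/783.2 = 14.05 mA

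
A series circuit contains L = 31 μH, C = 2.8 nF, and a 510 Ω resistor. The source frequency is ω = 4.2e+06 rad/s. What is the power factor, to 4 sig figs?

X_L = ωL = 130.2 Ω
X_C = 1/(ωC) = 85.03 Ω
Net reactance X = X_L − X_C = 45.17 Ω
Z = 510.0 + j45.17 Ω
|Z| = √(510.0² + 45.17²) = 512.0 Ω
∠Z = arctan(45.17/510.0) = 5.061°
cos φ = cos(5.061°) = 0.9961

0.9961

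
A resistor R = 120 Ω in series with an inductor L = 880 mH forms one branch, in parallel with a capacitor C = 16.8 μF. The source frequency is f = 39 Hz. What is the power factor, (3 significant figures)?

ω = 2πf = 245.0 rad/s
X_L = ωL = 216 Ω
X_C = 1/(ωC) = 243 Ω
Branch 1 (R+jX_L): Z₁ = 120 + j216 Ω, |Z₁| = 247 Ω
Branch 2 (−jX_C): Z₂ = −j243 Ω
Parallel: Z = Z₁Z₂/(Z₁+Z₂), |Z| = 487 Ω, ∠Z = -16.3°
cos φ = cos(-16.3°) = 0.960

0.960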